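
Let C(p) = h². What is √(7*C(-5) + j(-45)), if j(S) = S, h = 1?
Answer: I*√38 ≈ 6.1644*I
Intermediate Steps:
C(p) = 1 (C(p) = 1² = 1)
√(7*C(-5) + j(-45)) = √(7*1 - 45) = √(7 - 45) = √(-38) = I*√38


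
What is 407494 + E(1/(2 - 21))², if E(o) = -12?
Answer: 407638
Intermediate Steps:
407494 + E(1/(2 - 21))² = 407494 + (-12)² = 407494 + 144 = 407638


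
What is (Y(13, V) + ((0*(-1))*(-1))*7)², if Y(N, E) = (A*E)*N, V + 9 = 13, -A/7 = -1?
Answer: 132496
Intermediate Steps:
A = 7 (A = -7*(-1) = 7)
V = 4 (V = -9 + 13 = 4)
Y(N, E) = 7*E*N (Y(N, E) = (7*E)*N = 7*E*N)
(Y(13, V) + ((0*(-1))*(-1))*7)² = (7*4*13 + ((0*(-1))*(-1))*7)² = (364 + (0*(-1))*7)² = (364 + 0*7)² = (364 + 0)² = 364² = 132496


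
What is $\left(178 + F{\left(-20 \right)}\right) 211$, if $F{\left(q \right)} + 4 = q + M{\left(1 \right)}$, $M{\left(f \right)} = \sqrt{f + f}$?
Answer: $32494 + 211 \sqrt{2} \approx 32792.0$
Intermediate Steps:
$M{\left(f \right)} = \sqrt{2} \sqrt{f}$ ($M{\left(f \right)} = \sqrt{2 f} = \sqrt{2} \sqrt{f}$)
$F{\left(q \right)} = -4 + q + \sqrt{2}$ ($F{\left(q \right)} = -4 + \left(q + \sqrt{2} \sqrt{1}\right) = -4 + \left(q + \sqrt{2} \cdot 1\right) = -4 + \left(q + \sqrt{2}\right) = -4 + q + \sqrt{2}$)
$\left(178 + F{\left(-20 \right)}\right) 211 = \left(178 - \left(24 - \sqrt{2}\right)\right) 211 = \left(154 + \sqrt{2}\right) 211 = 32494 + 211 \sqrt{2}$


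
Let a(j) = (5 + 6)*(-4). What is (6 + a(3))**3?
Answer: -54872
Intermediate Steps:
a(j) = -44 (a(j) = 11*(-4) = -44)
(6 + a(3))**3 = (6 - 44)**3 = (-38)**3 = -54872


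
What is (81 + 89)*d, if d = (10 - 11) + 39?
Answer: 6460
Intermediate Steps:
d = 38 (d = -1 + 39 = 38)
(81 + 89)*d = (81 + 89)*38 = 170*38 = 6460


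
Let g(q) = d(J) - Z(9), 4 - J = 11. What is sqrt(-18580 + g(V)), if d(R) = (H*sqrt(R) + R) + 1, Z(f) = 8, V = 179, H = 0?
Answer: 3*I*sqrt(2066) ≈ 136.36*I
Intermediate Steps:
J = -7 (J = 4 - 1*11 = 4 - 11 = -7)
d(R) = 1 + R (d(R) = (0*sqrt(R) + R) + 1 = (0 + R) + 1 = R + 1 = 1 + R)
g(q) = -14 (g(q) = (1 - 7) - 1*8 = -6 - 8 = -14)
sqrt(-18580 + g(V)) = sqrt(-18580 - 14) = sqrt(-18594) = 3*I*sqrt(2066)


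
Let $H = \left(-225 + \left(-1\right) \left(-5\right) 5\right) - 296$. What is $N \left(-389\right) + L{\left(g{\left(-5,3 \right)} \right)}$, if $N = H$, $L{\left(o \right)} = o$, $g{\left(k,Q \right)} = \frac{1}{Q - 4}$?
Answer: $192943$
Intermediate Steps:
$g{\left(k,Q \right)} = \frac{1}{-4 + Q}$
$H = -496$ ($H = \left(-225 + 5 \cdot 5\right) - 296 = \left(-225 + 25\right) - 296 = -200 - 296 = -496$)
$N = -496$
$N \left(-389\right) + L{\left(g{\left(-5,3 \right)} \right)} = \left(-496\right) \left(-389\right) + \frac{1}{-4 + 3} = 192944 + \frac{1}{-1} = 192944 - 1 = 192943$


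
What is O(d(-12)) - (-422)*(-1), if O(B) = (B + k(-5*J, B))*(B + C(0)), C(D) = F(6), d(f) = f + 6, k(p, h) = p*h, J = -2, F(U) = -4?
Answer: 238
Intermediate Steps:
k(p, h) = h*p
d(f) = 6 + f
C(D) = -4
O(B) = 11*B*(-4 + B) (O(B) = (B + B*(-5*(-2)))*(B - 4) = (B + B*10)*(-4 + B) = (B + 10*B)*(-4 + B) = (11*B)*(-4 + B) = 11*B*(-4 + B))
O(d(-12)) - (-422)*(-1) = 11*(6 - 12)*(-4 + (6 - 12)) - (-422)*(-1) = 11*(-6)*(-4 - 6) - 1*422 = 11*(-6)*(-10) - 422 = 660 - 422 = 238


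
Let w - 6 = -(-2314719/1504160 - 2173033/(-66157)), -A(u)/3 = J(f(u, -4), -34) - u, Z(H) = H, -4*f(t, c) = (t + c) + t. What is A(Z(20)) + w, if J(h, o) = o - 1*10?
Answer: 2369666677909/14215816160 ≈ 166.69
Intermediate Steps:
f(t, c) = -t/2 - c/4 (f(t, c) = -((t + c) + t)/4 = -((c + t) + t)/4 = -(c + 2*t)/4 = -t/2 - c/4)
J(h, o) = -10 + o (J(h, o) = o - 10 = -10 + o)
A(u) = 132 + 3*u (A(u) = -3*((-10 - 34) - u) = -3*(-44 - u) = 132 + 3*u)
w = -359770024811/14215816160 (w = 6 - (-2314719/1504160 - 2173033/(-66157)) = 6 - (-2314719*1/1504160 - 2173033*(-1/66157)) = 6 - (-2314719/1504160 + 2173033/66157) = 6 - 1*445064921771/14215816160 = 6 - 445064921771/14215816160 = -359770024811/14215816160 ≈ -25.308)
A(Z(20)) + w = (132 + 3*20) - 359770024811/14215816160 = (132 + 60) - 359770024811/14215816160 = 192 - 359770024811/14215816160 = 2369666677909/14215816160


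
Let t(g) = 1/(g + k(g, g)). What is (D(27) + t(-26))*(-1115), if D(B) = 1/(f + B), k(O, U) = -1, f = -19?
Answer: -21185/216 ≈ -98.079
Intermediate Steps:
t(g) = 1/(-1 + g) (t(g) = 1/(g - 1) = 1/(-1 + g))
D(B) = 1/(-19 + B)
(D(27) + t(-26))*(-1115) = (1/(-19 + 27) + 1/(-1 - 26))*(-1115) = (1/8 + 1/(-27))*(-1115) = (1/8 - 1/27)*(-1115) = (19/216)*(-1115) = -21185/216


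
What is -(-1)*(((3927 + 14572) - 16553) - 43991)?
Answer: -42045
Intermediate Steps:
-(-1)*(((3927 + 14572) - 16553) - 43991) = -(-1)*((18499 - 16553) - 43991) = -(-1)*(1946 - 43991) = -(-1)*(-42045) = -1*42045 = -42045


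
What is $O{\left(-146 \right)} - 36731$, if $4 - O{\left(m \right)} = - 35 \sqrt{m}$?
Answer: $-36727 + 35 i \sqrt{146} \approx -36727.0 + 422.91 i$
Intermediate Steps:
$O{\left(m \right)} = 4 + 35 \sqrt{m}$ ($O{\left(m \right)} = 4 - - 35 \sqrt{m} = 4 + 35 \sqrt{m}$)
$O{\left(-146 \right)} - 36731 = \left(4 + 35 \sqrt{-146}\right) - 36731 = \left(4 + 35 i \sqrt{146}\right) - 36731 = -36727 + 35 i \sqrt{146}$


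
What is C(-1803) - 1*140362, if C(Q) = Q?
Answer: -142165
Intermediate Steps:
C(-1803) - 1*140362 = -1803 - 1*140362 = -1803 - 140362 = -142165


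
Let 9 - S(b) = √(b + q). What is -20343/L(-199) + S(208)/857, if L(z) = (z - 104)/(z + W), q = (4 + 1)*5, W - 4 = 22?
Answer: -1005356932/86557 - √233/857 ≈ -11615.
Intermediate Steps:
W = 26 (W = 4 + 22 = 26)
q = 25 (q = 5*5 = 25)
L(z) = (-104 + z)/(26 + z) (L(z) = (z - 104)/(z + 26) = (-104 + z)/(26 + z))
S(b) = 9 - √(25 + b) (S(b) = 9 - √(b + 25) = 9 - √(25 + b))
-20343/L(-199) + S(208)/857 = -20343*(26 - 199)/(-104 - 199) + (9 - √(25 + 208))/857 = -20343/(-303/(-173)) + (9 - √233)*(1/857) = -20343/((-1/173*(-303))) + (9/857 - √233/857) = -20343/303/173 + (9/857 - √233/857) = -20343*173/303 + (9/857 - √233/857) = -1173113/101 + (9/857 - √233/857) = -1005356932/86557 - √233/857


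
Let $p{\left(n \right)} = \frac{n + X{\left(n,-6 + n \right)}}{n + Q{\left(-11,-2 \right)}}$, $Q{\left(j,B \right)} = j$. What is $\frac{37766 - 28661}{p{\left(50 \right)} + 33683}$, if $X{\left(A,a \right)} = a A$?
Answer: $\frac{118365}{438629} \approx 0.26985$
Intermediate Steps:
$X{\left(A,a \right)} = A a$
$p{\left(n \right)} = \frac{n + n \left(-6 + n\right)}{-11 + n}$ ($p{\left(n \right)} = \frac{n + n \left(-6 + n\right)}{n - 11} = \frac{n + n \left(-6 + n\right)}{-11 + n}$)
$\frac{37766 - 28661}{p{\left(50 \right)} + 33683} = \frac{37766 - 28661}{\frac{50 \left(-5 + 50\right)}{-11 + 50} + 33683} = \frac{9105}{50 \cdot \frac{1}{39} \cdot 45 + 33683} = \frac{9105}{\frac{750}{13} + 33683} = \frac{9105}{\frac{438629}{13}} = 9105 \cdot \frac{13}{438629} = \frac{118365}{438629}$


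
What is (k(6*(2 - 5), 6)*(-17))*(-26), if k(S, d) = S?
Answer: -7956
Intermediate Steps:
(k(6*(2 - 5), 6)*(-17))*(-26) = ((6*(2 - 5))*(-17))*(-26) = ((6*(-3))*(-17))*(-26) = -18*(-17)*(-26) = 306*(-26) = -7956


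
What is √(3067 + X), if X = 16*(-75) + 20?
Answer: √1887 ≈ 43.440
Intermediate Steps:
X = -1180 (X = -1200 + 20 = -1180)
√(3067 + X) = √(3067 - 1180) = √1887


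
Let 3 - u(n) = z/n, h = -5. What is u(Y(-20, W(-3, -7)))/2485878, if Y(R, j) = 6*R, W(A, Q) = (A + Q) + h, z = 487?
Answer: 847/298305360 ≈ 2.8394e-6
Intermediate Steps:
W(A, Q) = -5 + A + Q (W(A, Q) = (A + Q) - 5 = -5 + A + Q)
u(n) = 3 - 487/n
u(Y(-20, W(-3, -7)))/2485878 = (3 - 487/(6*(-20)))/2485878 = (3 - 487/(-120))*(1/2485878) = (3 - 487*(-1/120))*(1/2485878) = (3 + 487/120)*(1/2485878) = (847/120)*(1/2485878) = 847/298305360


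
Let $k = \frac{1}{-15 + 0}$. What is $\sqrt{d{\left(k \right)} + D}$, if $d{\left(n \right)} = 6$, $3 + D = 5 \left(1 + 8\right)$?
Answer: $4 \sqrt{3} \approx 6.9282$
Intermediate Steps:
$k = - \frac{1}{15}$ ($k = \frac{1}{-15} = - \frac{1}{15} \approx -0.066667$)
$D = 42$ ($D = -3 + 5 \left(1 + 8\right) = -3 + 5 \cdot 9 = -3 + 45 = 42$)
$\sqrt{d{\left(k \right)} + D} = \sqrt{6 + 42} = \sqrt{48} = 4 \sqrt{3}$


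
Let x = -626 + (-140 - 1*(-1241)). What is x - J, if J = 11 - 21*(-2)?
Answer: 422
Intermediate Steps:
x = 475 (x = -626 + (-140 + 1241) = -626 + 1101 = 475)
J = 53 (J = 11 + 42 = 53)
x - J = 475 - 1*53 = 475 - 53 = 422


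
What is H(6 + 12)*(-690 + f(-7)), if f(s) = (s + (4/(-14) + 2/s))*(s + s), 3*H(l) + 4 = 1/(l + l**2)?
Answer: 399164/513 ≈ 778.10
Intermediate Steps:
H(l) = -4/3 + 1/(3*(l + l**2))
f(s) = 2*s*(-2/7 + s + 2/s) (f(s) = (s + (4*(-1/14) + 2/s))*(2*s) = (s + (-2/7 + 2/s))*(2*s) = (-2/7 + s + 2/s)*(2*s) = 2*s*(-2/7 + s + 2/s))
H(6 + 12)*(-690 + f(-7)) = ((1 - 4*(6 + 12) - 4*(6 + 12)**2)/(3*(6 + 12)*(1 + (6 + 12))))*(-690 + (4 + 2*(-7)**2 - 4/7*(-7))) = ((1/3)*(1 - 4*18 - 4*18**2)/(18*(1 + 18)))*(-690 + (4 + 2*49 + 4)) = ((1/3)*(1/18)*(1 - 72 - 4*324)/19)*(-690 + (4 + 98 + 4)) = ((1/3)*(1/18)*(1/19)*(1 - 72 - 1296))*(-690 + 106) = ((1/3)*(1/18)*(1/19)*(-1367))*(-584) = -1367/1026*(-584) = 399164/513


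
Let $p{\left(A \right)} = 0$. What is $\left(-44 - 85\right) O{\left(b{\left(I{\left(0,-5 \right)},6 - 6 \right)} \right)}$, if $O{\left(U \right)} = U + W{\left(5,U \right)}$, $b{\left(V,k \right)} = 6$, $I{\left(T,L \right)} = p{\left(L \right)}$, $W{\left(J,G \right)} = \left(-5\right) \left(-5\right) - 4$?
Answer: $-3483$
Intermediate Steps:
$W{\left(J,G \right)} = 21$ ($W{\left(J,G \right)} = 25 - 4 = 21$)
$I{\left(T,L \right)} = 0$
$O{\left(U \right)} = 21 + U$ ($O{\left(U \right)} = U + 21 = 21 + U$)
$\left(-44 - 85\right) O{\left(b{\left(I{\left(0,-5 \right)},6 - 6 \right)} \right)} = \left(-44 - 85\right) \left(21 + 6\right) = \left(-129\right) 27 = -3483$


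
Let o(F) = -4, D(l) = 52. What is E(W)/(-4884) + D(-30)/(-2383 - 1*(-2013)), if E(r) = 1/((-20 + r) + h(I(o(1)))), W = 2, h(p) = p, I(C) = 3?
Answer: -2059/14652 ≈ -0.14053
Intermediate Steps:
E(r) = 1/(-17 + r) (E(r) = 1/((-20 + r) + 3) = 1/(-17 + r))
E(W)/(-4884) + D(-30)/(-2383 - 1*(-2013)) = 1/((-17 + 2)*(-4884)) + 52/(-2383 - 1*(-2013)) = -1/4884/(-15) + 52/(-2383 + 2013) = -1/15*(-1/4884) + 52/(-370) = 1/73260 + 52*(-1/370) = 1/73260 - 26/185 = -2059/14652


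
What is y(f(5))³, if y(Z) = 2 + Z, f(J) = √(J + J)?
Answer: (2 + √10)³ ≈ 137.57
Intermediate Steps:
f(J) = √2*√J (f(J) = √(2*J) = √2*√J)
y(f(5))³ = (2 + √2*√5)³ = (2 + √10)³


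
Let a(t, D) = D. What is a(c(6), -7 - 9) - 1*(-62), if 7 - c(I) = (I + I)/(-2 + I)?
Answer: 46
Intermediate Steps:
c(I) = 7 - 2*I/(-2 + I) (c(I) = 7 - (I + I)/(-2 + I) = 7 - 2*I/(-2 + I))
a(c(6), -7 - 9) - 1*(-62) = (-7 - 9) - 1*(-62) = -16 + 62 = 46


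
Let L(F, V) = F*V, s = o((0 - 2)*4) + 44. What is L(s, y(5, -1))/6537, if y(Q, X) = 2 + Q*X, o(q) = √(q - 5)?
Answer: -44/2179 - I*√13/2179 ≈ -0.020193 - 0.0016547*I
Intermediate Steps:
o(q) = √(-5 + q)
s = 44 + I*√13 (s = √(-5 + (0 - 2)*4) + 44 = √(-5 - 2*4) + 44 = √(-5 - 8) + 44 = √(-13) + 44 = I*√13 + 44 = 44 + I*√13 ≈ 44.0 + 3.6056*I)
L(s, y(5, -1))/6537 = ((44 + I*√13)*(2 + 5*(-1)))/6537 = ((44 + I*√13)*(2 - 5))*(1/6537) = ((44 + I*√13)*(-3))*(1/6537) = (-132 - 3*I*√13)*(1/6537) = -44/2179 - I*√13/2179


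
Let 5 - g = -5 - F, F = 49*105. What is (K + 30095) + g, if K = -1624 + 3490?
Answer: 37116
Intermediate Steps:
F = 5145
g = 5155 (g = 5 - (-5 - 1*5145) = 5 - (-5 - 5145) = 5 - 1*(-5150) = 5 + 5150 = 5155)
K = 1866
(K + 30095) + g = (1866 + 30095) + 5155 = 31961 + 5155 = 37116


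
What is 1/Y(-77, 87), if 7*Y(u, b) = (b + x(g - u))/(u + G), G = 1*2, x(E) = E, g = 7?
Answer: -175/57 ≈ -3.0702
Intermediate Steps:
G = 2
Y(u, b) = (7 + b - u)/(7*(2 + u)) (Y(u, b) = ((b + (7 - u))/(u + 2))/7 = ((7 + b - u)/(2 + u))/7 = (7 + b - u)/(7*(2 + u)))
1/Y(-77, 87) = 1/((7 + 87 - 1*(-77))/(7*(2 - 77))) = 1/((⅐)*(7 + 87 + 77)/(-75)) = 1/((⅐)*(-1/75)*171) = 1/(-57/175) = -175/57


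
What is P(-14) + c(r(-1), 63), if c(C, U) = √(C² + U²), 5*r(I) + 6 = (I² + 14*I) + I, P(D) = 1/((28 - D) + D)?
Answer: 1/28 + √3985 ≈ 63.163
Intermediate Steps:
P(D) = 1/28
r(I) = -6/5 + 3*I + I²/5 (r(I) = -6/5 + ((I² + 14*I) + I)/5 = -6/5 + (I² + 15*I)/5 = -6/5 + (3*I + I²/5) = -6/5 + 3*I + I²/5)
P(-14) + c(r(-1), 63) = 1/28 + √((-6/5 + 3*(-1) + (⅕)*(-1)²)² + 63²) = 1/28 + √((-6/5 - 3 + (⅕)*1)² + 3969) = 1/28 + √((-6/5 - 3 + ⅕)² + 3969) = 1/28 + √((-4)² + 3969) = 1/28 + √(16 + 3969) = 1/28 + √3985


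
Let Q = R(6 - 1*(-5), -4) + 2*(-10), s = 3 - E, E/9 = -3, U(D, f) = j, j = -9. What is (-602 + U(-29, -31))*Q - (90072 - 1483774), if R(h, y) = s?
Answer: 1387592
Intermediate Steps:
U(D, f) = -9
E = -27 (E = 9*(-3) = -27)
s = 30 (s = 3 - 1*(-27) = 3 + 27 = 30)
R(h, y) = 30
Q = 10 (Q = 30 + 2*(-10) = 30 - 20 = 10)
(-602 + U(-29, -31))*Q - (90072 - 1483774) = (-602 - 9)*10 - (90072 - 1483774) = -611*10 - 1*(-1393702) = -6110 + 1393702 = 1387592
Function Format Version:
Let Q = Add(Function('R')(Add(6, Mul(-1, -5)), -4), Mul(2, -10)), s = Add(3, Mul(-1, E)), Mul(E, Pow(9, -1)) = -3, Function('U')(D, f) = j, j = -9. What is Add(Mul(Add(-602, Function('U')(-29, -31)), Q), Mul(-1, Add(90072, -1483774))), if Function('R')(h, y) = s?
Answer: 1387592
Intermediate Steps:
Function('U')(D, f) = -9
E = -27 (E = Mul(9, -3) = -27)
s = 30 (s = Add(3, Mul(-1, -27)) = Add(3, 27) = 30)
Function('R')(h, y) = 30
Q = 10 (Q = Add(30, Mul(2, -10)) = Add(30, -20) = 10)
Add(Mul(Add(-602, Function('U')(-29, -31)), Q), Mul(-1, Add(90072, -1483774))) = Add(Mul(Add(-602, -9), 10), Mul(-1, Add(90072, -1483774))) = Add(Mul(-611, 10), Mul(-1, -1393702)) = Add(-6110, 1393702) = 1387592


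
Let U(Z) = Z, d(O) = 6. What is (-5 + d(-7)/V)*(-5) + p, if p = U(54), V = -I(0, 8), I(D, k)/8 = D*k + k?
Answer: 2543/32 ≈ 79.469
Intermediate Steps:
I(D, k) = 8*k + 8*D*k (I(D, k) = 8*(D*k + k) = 8*(k + D*k) = 8*k + 8*D*k)
V = -64 (V = -8*8*(1 + 0) = -8*8 = -1*64 = -64)
p = 54
(-5 + d(-7)/V)*(-5) + p = (-5 + 6/(-64))*(-5) + 54 = (-5 + 6*(-1/64))*(-5) + 54 = (-5 - 3/32)*(-5) + 54 = -163/32*(-5) + 54 = 815/32 + 54 = 2543/32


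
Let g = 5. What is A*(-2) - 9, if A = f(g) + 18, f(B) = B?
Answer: -55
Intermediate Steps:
A = 23 (A = 5 + 18 = 23)
A*(-2) - 9 = 23*(-2) - 9 = -46 - 9 = -55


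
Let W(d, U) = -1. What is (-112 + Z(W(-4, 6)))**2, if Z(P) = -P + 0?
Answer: 12321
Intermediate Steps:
Z(P) = -P
(-112 + Z(W(-4, 6)))**2 = (-112 - 1*(-1))**2 = (-112 + 1)**2 = (-111)**2 = 12321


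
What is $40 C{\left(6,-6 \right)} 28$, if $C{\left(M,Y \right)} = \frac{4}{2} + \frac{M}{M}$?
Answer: $3360$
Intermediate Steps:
$C{\left(M,Y \right)} = 3$ ($C{\left(M,Y \right)} = 4 \cdot \frac{1}{2} + 1 = 2 + 1 = 3$)
$40 C{\left(6,-6 \right)} 28 = 40 \cdot 3 \cdot 28 = 120 \cdot 28 = 3360$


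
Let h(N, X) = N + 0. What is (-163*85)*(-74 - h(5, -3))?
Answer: 1094545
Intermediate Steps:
h(N, X) = N
(-163*85)*(-74 - h(5, -3)) = (-163*85)*(-74 - 1*5) = -13855*(-74 - 5) = -13855*(-79) = 1094545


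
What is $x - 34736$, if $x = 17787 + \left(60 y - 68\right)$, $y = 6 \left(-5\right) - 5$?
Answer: $-19117$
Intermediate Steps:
$y = -35$ ($y = -30 - 5 = -35$)
$x = 15619$ ($x = 17787 + \left(60 \left(-35\right) - 68\right) = 17787 - 2168 = 15619$)
$x - 34736 = 15619 - 34736 = -19117$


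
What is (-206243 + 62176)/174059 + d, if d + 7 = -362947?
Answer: -63175554353/174059 ≈ -3.6296e+5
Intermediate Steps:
d = -362954 (d = -7 - 362947 = -362954)
(-206243 + 62176)/174059 + d = (-206243 + 62176)/174059 - 362954 = -144067*1/174059 - 362954 = -144067/174059 - 362954 = -63175554353/174059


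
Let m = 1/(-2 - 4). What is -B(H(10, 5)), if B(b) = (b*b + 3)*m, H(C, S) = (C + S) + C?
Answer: 314/3 ≈ 104.67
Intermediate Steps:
H(C, S) = S + 2*C
m = -⅙ (m = 1/(-6) = -⅙ ≈ -0.16667)
B(b) = -½ - b²/6 (B(b) = (b*b + 3)*(-⅙) = (b² + 3)*(-⅙) = (3 + b²)*(-⅙) = -½ - b²/6)
-B(H(10, 5)) = -(-½ - (5 + 2*10)²/6) = -(-½ - (5 + 20)²/6) = -(-½ - ⅙*25²) = -(-½ - ⅙*625) = -(-½ - 625/6) = -1*(-314/3) = 314/3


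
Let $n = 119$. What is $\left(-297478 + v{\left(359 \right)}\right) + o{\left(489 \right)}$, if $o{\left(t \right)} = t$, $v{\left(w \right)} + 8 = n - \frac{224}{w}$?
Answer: $- \frac{106579426}{359} \approx -2.9688 \cdot 10^{5}$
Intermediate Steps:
$v{\left(w \right)} = 111 - \frac{224}{w}$ ($v{\left(w \right)} = -8 + \left(119 - \frac{224}{w}\right) = 111 - \frac{224}{w}$)
$\left(-297478 + v{\left(359 \right)}\right) + o{\left(489 \right)} = \left(-297478 + \left(111 - \frac{224}{359}\right)\right) + 489 = \left(-297478 + \frac{39625}{359}\right) + 489 = - \frac{106754977}{359} + 489 = - \frac{106579426}{359}$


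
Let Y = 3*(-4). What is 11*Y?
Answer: -132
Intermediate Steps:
Y = -12
11*Y = 11*(-12) = -132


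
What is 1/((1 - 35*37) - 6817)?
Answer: -1/8111 ≈ -0.00012329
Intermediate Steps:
1/((1 - 35*37) - 6817) = 1/((1 - 1295) - 6817) = 1/(-1294 - 6817) = 1/(-8111) = -1/8111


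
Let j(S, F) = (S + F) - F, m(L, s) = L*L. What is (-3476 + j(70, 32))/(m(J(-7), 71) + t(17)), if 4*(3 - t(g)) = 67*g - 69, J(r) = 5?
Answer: 6812/479 ≈ 14.221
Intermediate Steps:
m(L, s) = L²
j(S, F) = S (j(S, F) = (F + S) - F = S)
t(g) = 81/4 - 67*g/4 (t(g) = 3 - (67*g - 69)/4 = 3 - (-69 + 67*g)/4 = 3 + (69/4 - 67*g/4) = 81/4 - 67*g/4)
(-3476 + j(70, 32))/(m(J(-7), 71) + t(17)) = (-3476 + 70)/(5² + (81/4 - 67/4*17)) = -3406/(25 + (81/4 - 1139/4)) = -3406/(25 - 529/2) = -3406/(-479/2) = -3406*(-2/479) = 6812/479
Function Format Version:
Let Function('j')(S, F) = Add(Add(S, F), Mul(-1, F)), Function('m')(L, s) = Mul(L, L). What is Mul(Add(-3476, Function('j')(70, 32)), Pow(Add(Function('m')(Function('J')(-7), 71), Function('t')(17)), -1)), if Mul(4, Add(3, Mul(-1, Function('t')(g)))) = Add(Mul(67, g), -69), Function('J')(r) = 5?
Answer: Rational(6812, 479) ≈ 14.221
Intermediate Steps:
Function('m')(L, s) = Pow(L, 2)
Function('j')(S, F) = S (Function('j')(S, F) = Add(Add(F, S), Mul(-1, F)) = S)
Function('t')(g) = Add(Rational(81, 4), Mul(Rational(-67, 4), g)) (Function('t')(g) = Add(3, Mul(Rational(-1, 4), Add(Mul(67, g), -69))) = Add(3, Mul(Rational(-1, 4), Add(-69, Mul(67, g)))) = Add(3, Add(Rational(69, 4), Mul(Rational(-67, 4), g))) = Add(Rational(81, 4), Mul(Rational(-67, 4), g)))
Mul(Add(-3476, Function('j')(70, 32)), Pow(Add(Function('m')(Function('J')(-7), 71), Function('t')(17)), -1)) = Mul(Add(-3476, 70), Pow(Add(Pow(5, 2), Add(Rational(81, 4), Mul(Rational(-67, 4), 17))), -1)) = Mul(-3406, Pow(Add(25, Add(Rational(81, 4), Rational(-1139, 4))), -1)) = Mul(-3406, Pow(Add(25, Rational(-529, 2)), -1)) = Mul(-3406, Pow(Rational(-479, 2), -1)) = Mul(-3406, Rational(-2, 479)) = Rational(6812, 479)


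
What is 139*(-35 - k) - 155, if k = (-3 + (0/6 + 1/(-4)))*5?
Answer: -11045/4 ≈ -2761.3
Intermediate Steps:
k = -65/4 (k = (-3 + (0*(1/6) + 1*(-1/4)))*5 = (-3 + (0 - 1/4))*5 = (-3 - 1/4)*5 = -13/4*5 = -65/4 ≈ -16.250)
139*(-35 - k) - 155 = 139*(-35 - 1*(-65/4)) - 155 = 139*(-35 + 65/4) - 155 = 139*(-75/4) - 155 = -10425/4 - 155 = -11045/4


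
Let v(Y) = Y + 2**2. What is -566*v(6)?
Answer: -5660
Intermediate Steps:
v(Y) = 4 + Y (v(Y) = Y + 4 = 4 + Y)
-566*v(6) = -566*(4 + 6) = -566*10 = -5660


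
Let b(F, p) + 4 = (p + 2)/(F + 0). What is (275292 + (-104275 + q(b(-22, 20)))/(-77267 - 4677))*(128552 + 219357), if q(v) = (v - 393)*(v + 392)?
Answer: 7848404660730641/81944 ≈ 9.5778e+10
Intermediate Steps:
b(F, p) = -4 + (2 + p)/F (b(F, p) = -4 + (p + 2)/(F + 0) = -4 + (2 + p)/F)
q(v) = (-393 + v)*(392 + v)
(275292 + (-104275 + q(b(-22, 20)))/(-77267 - 4677))*(128552 + 219357) = (275292 + (-104275 + (-154056 + ((2 + 20 - 4*(-22))/(-22))² - (2 + 20 - 4*(-22))/(-22)))/(-77267 - 4677))*(128552 + 219357) = (275292 + (-104275 + (-154056 + (-(2 + 20 + 88)/22)² - (-1)*(2 + 20 + 88)/22))/(-81944))*347909 = (275292 + (-104275 + (-154056 + (-1/22*110)² - (-1)*110/22))*(-1/81944))*347909 = (275292 + (-104275 + (-154056 + (-5)² - 1*(-5)))*(-1/81944))*347909 = (275292 + (-104275 + (-154056 + 25 + 5))*(-1/81944))*347909 = (275292 + (-104275 - 154026)*(-1/81944))*347909 = (275292 - 258301*(-1/81944))*347909 = (275292 + 258301/81944)*347909 = (22558785949/81944)*347909 = 7848404660730641/81944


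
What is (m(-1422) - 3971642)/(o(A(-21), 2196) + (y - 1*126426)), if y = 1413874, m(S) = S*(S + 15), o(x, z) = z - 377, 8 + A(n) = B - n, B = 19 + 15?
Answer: -1970888/1289267 ≈ -1.5287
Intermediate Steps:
B = 34
A(n) = 26 - n (A(n) = -8 + (34 - n) = 26 - n)
o(x, z) = -377 + z
m(S) = S*(15 + S)
(m(-1422) - 3971642)/(o(A(-21), 2196) + (y - 1*126426)) = (-1422*(15 - 1422) - 3971642)/((-377 + 2196) + (1413874 - 1*126426)) = (-1422*(-1407) - 3971642)/(1819 + (1413874 - 126426)) = (2000754 - 3971642)/(1819 + 1287448) = -1970888/1289267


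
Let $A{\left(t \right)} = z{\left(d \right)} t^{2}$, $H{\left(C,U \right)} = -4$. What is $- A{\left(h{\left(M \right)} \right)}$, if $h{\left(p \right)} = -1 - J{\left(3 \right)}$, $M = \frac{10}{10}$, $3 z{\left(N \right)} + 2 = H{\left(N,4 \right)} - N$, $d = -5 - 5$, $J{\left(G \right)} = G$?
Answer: $- \frac{64}{3} \approx -21.333$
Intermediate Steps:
$d = -10$ ($d = -5 - 5 = -10$)
$z{\left(N \right)} = -2 - \frac{N}{3}$ ($z{\left(N \right)} = - \frac{2}{3} + \frac{-4 - N}{3} = - \frac{2}{3} - \left(\frac{4}{3} + \frac{N}{3}\right) = -2 - \frac{N}{3}$)
$M = 1$ ($M = 10 \cdot \frac{1}{10} = 1$)
$h{\left(p \right)} = -4$ ($h{\left(p \right)} = -1 - 3 = -4$)
$A{\left(t \right)} = \frac{4 t^{2}}{3}$ ($A{\left(t \right)} = \left(-2 - - \frac{10}{3}\right) t^{2} = \left(-2 + \frac{10}{3}\right) t^{2} = \frac{4 t^{2}}{3}$)
$- A{\left(h{\left(M \right)} \right)} = - \frac{4 \left(-4\right)^{2}}{3} = - \frac{4 \cdot 16}{3} = \left(-1\right) \frac{64}{3} = - \frac{64}{3}$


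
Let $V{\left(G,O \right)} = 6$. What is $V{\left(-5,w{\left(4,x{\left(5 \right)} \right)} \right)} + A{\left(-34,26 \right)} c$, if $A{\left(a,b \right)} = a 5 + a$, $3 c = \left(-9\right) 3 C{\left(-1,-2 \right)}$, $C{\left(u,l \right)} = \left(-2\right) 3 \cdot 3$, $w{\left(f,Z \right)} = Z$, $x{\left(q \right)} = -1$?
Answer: $-33042$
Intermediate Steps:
$C{\left(u,l \right)} = -18$ ($C{\left(u,l \right)} = \left(-6\right) 3 = -18$)
$c = 162$ ($c = \frac{\left(-9\right) 3 \left(-18\right)}{3} = \frac{\left(-27\right) \left(-18\right)}{3} = \frac{1}{3} \cdot 486 = 162$)
$A{\left(a,b \right)} = 6 a$ ($A{\left(a,b \right)} = 5 a + a = 6 a$)
$V{\left(-5,w{\left(4,x{\left(5 \right)} \right)} \right)} + A{\left(-34,26 \right)} c = 6 + 6 \left(-34\right) 162 = 6 - 33048 = -33042$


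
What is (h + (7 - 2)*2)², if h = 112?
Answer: 14884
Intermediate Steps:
(h + (7 - 2)*2)² = (112 + (7 - 2)*2)² = (112 + 5*2)² = (112 + 10)² = 122² = 14884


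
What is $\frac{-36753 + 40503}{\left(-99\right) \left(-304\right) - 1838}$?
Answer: $\frac{1875}{14129} \approx 0.13271$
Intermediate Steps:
$\frac{-36753 + 40503}{\left(-99\right) \left(-304\right) - 1838} = \frac{3750}{30096 - 1838} = \frac{3750}{28258} = 3750 \cdot \frac{1}{28258} = \frac{1875}{14129}$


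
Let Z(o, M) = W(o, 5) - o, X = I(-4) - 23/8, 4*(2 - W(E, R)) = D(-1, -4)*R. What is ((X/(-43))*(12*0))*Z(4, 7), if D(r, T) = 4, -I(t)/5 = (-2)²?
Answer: 0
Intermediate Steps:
I(t) = -20 (I(t) = -5*(-2)² = -5*4 = -20)
W(E, R) = 2 - R
X = -183/8 (X = -20 - 23/8 = -183/8 ≈ -22.875)
Z(o, M) = -3 - o (Z(o, M) = (2 - 1*5) - o = (2 - 5) - o = -3 - o)
((X/(-43))*(12*0))*Z(4, 7) = ((-183/8/(-43))*(12*0))*(-3 - 1*4) = (-183/8*(-1/43)*0)*(-3 - 4) = ((183/344)*0)*(-7) = 0*(-7) = 0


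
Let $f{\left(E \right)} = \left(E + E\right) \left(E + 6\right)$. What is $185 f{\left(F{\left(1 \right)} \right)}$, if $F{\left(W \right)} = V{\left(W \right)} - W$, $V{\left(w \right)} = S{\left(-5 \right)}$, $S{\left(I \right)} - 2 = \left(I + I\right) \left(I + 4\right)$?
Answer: $69190$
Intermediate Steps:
$S{\left(I \right)} = 2 + 2 I \left(4 + I\right)$ ($S{\left(I \right)} = 2 + \left(I + I\right) \left(I + 4\right) = 2 + 2 I \left(4 + I\right)$)
$V{\left(w \right)} = 12$ ($V{\left(w \right)} = 2 + 2 \left(-5\right)^{2} + 8 \left(-5\right) = 2 + 2 \cdot 25 - 40 = 2 + 50 - 40 = 12$)
$F{\left(W \right)} = 12 - W$
$f{\left(E \right)} = 2 E \left(6 + E\right)$
$185 f{\left(F{\left(1 \right)} \right)} = 185 \cdot 2 \left(12 - 1\right) \left(6 + \left(12 - 1\right)\right) = 185 \cdot 2 \cdot 11 \left(6 + 11\right) = 185 \cdot 2 \cdot 11 \cdot 17 = 185 \cdot 374 = 69190$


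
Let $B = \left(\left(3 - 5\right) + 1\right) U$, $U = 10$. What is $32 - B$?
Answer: $42$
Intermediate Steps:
$B = -10$ ($B = \left(\left(3 - 5\right) + 1\right) 10 = \left(-2 + 1\right) 10 = \left(-1\right) 10 = -10$)
$32 - B = 32 - -10 = 32 + 10 = 42$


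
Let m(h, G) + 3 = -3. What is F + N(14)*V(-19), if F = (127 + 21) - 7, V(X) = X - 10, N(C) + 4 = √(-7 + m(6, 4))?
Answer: 257 - 29*I*√13 ≈ 257.0 - 104.56*I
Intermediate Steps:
m(h, G) = -6 (m(h, G) = -3 - 3 = -6)
N(C) = -4 + I*√13 (N(C) = -4 + √(-7 - 6) = -4 + √(-13) = -4 + I*√13)
V(X) = -10 + X
F = 141 (F = 148 - 7 = 141)
F + N(14)*V(-19) = 141 + (-4 + I*√13)*(-10 - 19) = 141 + (-4 + I*√13)*(-29) = 141 + (116 - 29*I*√13) = 257 - 29*I*√13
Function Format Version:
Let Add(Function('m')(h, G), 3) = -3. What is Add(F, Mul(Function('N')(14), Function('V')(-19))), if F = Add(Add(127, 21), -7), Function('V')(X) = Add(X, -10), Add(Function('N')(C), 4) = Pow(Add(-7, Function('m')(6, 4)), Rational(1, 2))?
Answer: Add(257, Mul(-29, I, Pow(13, Rational(1, 2)))) ≈ Add(257.00, Mul(-104.56, I))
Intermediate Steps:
Function('m')(h, G) = -6 (Function('m')(h, G) = Add(-3, -3) = -6)
Function('N')(C) = Add(-4, Mul(I, Pow(13, Rational(1, 2)))) (Function('N')(C) = Add(-4, Pow(Add(-7, -6), Rational(1, 2))) = Add(-4, Pow(-13, Rational(1, 2))) = Add(-4, Mul(I, Pow(13, Rational(1, 2)))))
Function('V')(X) = Add(-10, X)
F = 141 (F = Add(148, -7) = 141)
Add(F, Mul(Function('N')(14), Function('V')(-19))) = Add(141, Mul(Add(-4, Mul(I, Pow(13, Rational(1, 2)))), Add(-10, -19))) = Add(141, Mul(Add(-4, Mul(I, Pow(13, Rational(1, 2)))), -29)) = Add(141, Add(116, Mul(-29, I, Pow(13, Rational(1, 2))))) = Add(257, Mul(-29, I, Pow(13, Rational(1, 2))))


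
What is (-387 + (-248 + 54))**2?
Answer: 337561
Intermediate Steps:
(-387 + (-248 + 54))**2 = (-387 - 194)**2 = (-581)**2 = 337561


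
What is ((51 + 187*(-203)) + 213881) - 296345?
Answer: -120374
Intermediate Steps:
((51 + 187*(-203)) + 213881) - 296345 = ((51 - 37961) + 213881) - 296345 = (-37910 + 213881) - 296345 = 175971 - 296345 = -120374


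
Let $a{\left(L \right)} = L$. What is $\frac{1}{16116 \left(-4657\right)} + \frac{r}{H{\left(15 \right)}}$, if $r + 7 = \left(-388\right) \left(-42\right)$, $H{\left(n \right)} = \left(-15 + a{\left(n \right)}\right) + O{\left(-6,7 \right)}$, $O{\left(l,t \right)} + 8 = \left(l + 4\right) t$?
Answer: $- \frac{611262740645}{825574332} \approx -740.41$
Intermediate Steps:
$O{\left(l,t \right)} = -8 + t \left(4 + l\right)$ ($O{\left(l,t \right)} = -8 + \left(l + 4\right) t = -8 + \left(4 + l\right) t = -8 + t \left(4 + l\right)$)
$H{\left(n \right)} = -37 + n$ ($H{\left(n \right)} = \left(-15 + n\right) - 22 = -37 + n$)
$r = 16289$ ($r = -7 - -16296 = -7 + 16296 = 16289$)
$\frac{1}{16116 \left(-4657\right)} + \frac{r}{H{\left(15 \right)}} = \frac{1}{16116 \left(-4657\right)} + \frac{16289}{-37 + 15} = \frac{1}{16116} \left(- \frac{1}{4657}\right) + \frac{16289}{-22} = - \frac{1}{75052212} + 16289 \left(- \frac{1}{22}\right) = - \frac{1}{75052212} - \frac{16289}{22} = - \frac{611262740645}{825574332}$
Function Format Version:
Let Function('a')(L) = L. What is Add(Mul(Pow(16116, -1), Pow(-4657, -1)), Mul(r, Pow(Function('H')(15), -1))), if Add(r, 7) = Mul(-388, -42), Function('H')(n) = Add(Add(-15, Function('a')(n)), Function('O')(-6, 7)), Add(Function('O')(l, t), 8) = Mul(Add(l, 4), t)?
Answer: Rational(-611262740645, 825574332) ≈ -740.41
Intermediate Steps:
Function('O')(l, t) = Add(-8, Mul(t, Add(4, l))) (Function('O')(l, t) = Add(-8, Mul(Add(l, 4), t)) = Add(-8, Mul(Add(4, l), t)) = Add(-8, Mul(t, Add(4, l))))
Function('H')(n) = Add(-37, n) (Function('H')(n) = Add(Add(-15, n), Add(-8, Mul(4, 7), Mul(-6, 7))) = Add(Add(-15, n), Add(-8, 28, -42)) = Add(Add(-15, n), -22) = Add(-37, n))
r = 16289 (r = Add(-7, Mul(-388, -42)) = Add(-7, 16296) = 16289)
Add(Mul(Pow(16116, -1), Pow(-4657, -1)), Mul(r, Pow(Function('H')(15), -1))) = Add(Mul(Pow(16116, -1), Pow(-4657, -1)), Mul(16289, Pow(Add(-37, 15), -1))) = Add(Mul(Rational(1, 16116), Rational(-1, 4657)), Mul(16289, Pow(-22, -1))) = Add(Rational(-1, 75052212), Mul(16289, Rational(-1, 22))) = Add(Rational(-1, 75052212), Rational(-16289, 22)) = Rational(-611262740645, 825574332)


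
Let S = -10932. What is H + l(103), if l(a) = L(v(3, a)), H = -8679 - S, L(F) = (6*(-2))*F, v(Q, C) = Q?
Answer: 2217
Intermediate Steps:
L(F) = -12*F
H = 2253 (H = -8679 - 1*(-10932) = -8679 + 10932 = 2253)
l(a) = -36 (l(a) = -12*3 = -36)
H + l(103) = 2253 - 36 = 2217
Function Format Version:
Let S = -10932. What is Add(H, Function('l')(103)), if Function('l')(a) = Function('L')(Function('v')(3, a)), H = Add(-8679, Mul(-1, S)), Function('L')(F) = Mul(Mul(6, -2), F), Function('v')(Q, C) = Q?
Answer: 2217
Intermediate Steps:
Function('L')(F) = Mul(-12, F)
H = 2253 (H = Add(-8679, Mul(-1, -10932)) = Add(-8679, 10932) = 2253)
Function('l')(a) = -36 (Function('l')(a) = Mul(-12, 3) = -36)
Add(H, Function('l')(103)) = Add(2253, -36) = 2217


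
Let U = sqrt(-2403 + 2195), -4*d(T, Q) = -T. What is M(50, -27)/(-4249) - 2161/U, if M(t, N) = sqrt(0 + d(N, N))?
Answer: I*(-78*sqrt(3) + 9182089*sqrt(13))/220948 ≈ 149.84*I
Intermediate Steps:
d(T, Q) = T/4 (d(T, Q) = -(-1)*T/4 = T/4)
M(t, N) = sqrt(N)/2 (M(t, N) = sqrt(0 + N/4) = sqrt(N/4) = sqrt(N)/2)
U = 4*I*sqrt(13) (U = sqrt(-208) = 4*I*sqrt(13) ≈ 14.422*I)
M(50, -27)/(-4249) - 2161/U = (sqrt(-27)/2)/(-4249) - 2161*(-I*sqrt(13)/52) = ((3*I*sqrt(3))/2)*(-1/4249) - (-2161)*I*sqrt(13)/52 = (3*I*sqrt(3)/2)*(-1/4249) + 2161*I*sqrt(13)/52 = -3*I*sqrt(3)/8498 + 2161*I*sqrt(13)/52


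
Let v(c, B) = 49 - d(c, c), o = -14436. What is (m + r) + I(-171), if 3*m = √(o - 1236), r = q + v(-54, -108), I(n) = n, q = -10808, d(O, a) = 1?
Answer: -10931 + 2*I*√3918/3 ≈ -10931.0 + 41.729*I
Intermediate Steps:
v(c, B) = 48 (v(c, B) = 49 - 1*1 = 49 - 1 = 48)
r = -10760 (r = -10808 + 48 = -10760)
m = 2*I*√3918/3 (m = √(-14436 - 1236)/3 = √(-15672)/3 = (2*I*√3918)/3 = 2*I*√3918/3 ≈ 41.729*I)
(m + r) + I(-171) = (2*I*√3918/3 - 10760) - 171 = (-10760 + 2*I*√3918/3) - 171 = -10931 + 2*I*√3918/3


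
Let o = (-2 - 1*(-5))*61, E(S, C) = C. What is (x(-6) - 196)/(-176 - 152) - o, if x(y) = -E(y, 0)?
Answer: -14957/82 ≈ -182.40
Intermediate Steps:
x(y) = 0 (x(y) = -1*0 = 0)
o = 183 (o = (-2 + 5)*61 = 3*61 = 183)
(x(-6) - 196)/(-176 - 152) - o = (0 - 196)/(-176 - 152) - 1*183 = -196/(-328) - 183 = -196*(-1/328) - 183 = 49/82 - 183 = -14957/82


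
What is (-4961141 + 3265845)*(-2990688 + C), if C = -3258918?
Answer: 10594932053376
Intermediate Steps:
(-4961141 + 3265845)*(-2990688 + C) = (-4961141 + 3265845)*(-2990688 - 3258918) = -1695296*(-6249606) = 10594932053376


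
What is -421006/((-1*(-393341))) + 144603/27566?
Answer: 45272837227/10842838006 ≈ 4.1754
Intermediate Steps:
-421006/((-1*(-393341))) + 144603/27566 = -421006/393341 + 144603*(1/27566) = -421006*1/393341 + 144603/27566 = -421006/393341 + 144603/27566 = 45272837227/10842838006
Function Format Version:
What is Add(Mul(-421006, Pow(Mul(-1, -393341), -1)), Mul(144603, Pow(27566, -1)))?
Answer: Rational(45272837227, 10842838006) ≈ 4.1754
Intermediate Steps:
Add(Mul(-421006, Pow(Mul(-1, -393341), -1)), Mul(144603, Pow(27566, -1))) = Add(Mul(-421006, Pow(393341, -1)), Mul(144603, Rational(1, 27566))) = Add(Mul(-421006, Rational(1, 393341)), Rational(144603, 27566)) = Add(Rational(-421006, 393341), Rational(144603, 27566)) = Rational(45272837227, 10842838006)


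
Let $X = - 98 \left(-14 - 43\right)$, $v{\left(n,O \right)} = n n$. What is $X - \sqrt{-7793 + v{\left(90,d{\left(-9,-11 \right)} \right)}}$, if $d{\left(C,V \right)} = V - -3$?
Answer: $5586 - \sqrt{307} \approx 5568.5$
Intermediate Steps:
$d{\left(C,V \right)} = 3 + V$ ($d{\left(C,V \right)} = V + 3 = 3 + V$)
$v{\left(n,O \right)} = n^{2}$
$X = 5586$ ($X = \left(-98\right) \left(-57\right) = 5586$)
$X - \sqrt{-7793 + v{\left(90,d{\left(-9,-11 \right)} \right)}} = 5586 - \sqrt{-7793 + 90^{2}} = 5586 - \sqrt{-7793 + 8100} = 5586 - \sqrt{307}$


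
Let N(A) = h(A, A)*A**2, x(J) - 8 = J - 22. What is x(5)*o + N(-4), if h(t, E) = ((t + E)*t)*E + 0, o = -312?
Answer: 760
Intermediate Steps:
x(J) = -14 + J (x(J) = 8 + (J - 22) = 8 + (-22 + J) = -14 + J)
h(t, E) = E*t*(E + t) (h(t, E) = ((E + t)*t)*E + 0 = (t*(E + t))*E + 0 = E*t*(E + t) + 0 = E*t*(E + t))
N(A) = 2*A**5 (N(A) = (A*A*(A + A))*A**2 = (A*A*(2*A))*A**2 = (2*A**3)*A**2 = 2*A**5)
x(5)*o + N(-4) = (-14 + 5)*(-312) + 2*(-4)**5 = -9*(-312) + 2*(-1024) = 2808 - 2048 = 760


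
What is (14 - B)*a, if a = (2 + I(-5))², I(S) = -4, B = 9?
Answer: 20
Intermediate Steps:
a = 4 (a = (2 - 4)² = (-2)² = 4)
(14 - B)*a = (14 - 1*9)*4 = (14 - 9)*4 = 5*4 = 20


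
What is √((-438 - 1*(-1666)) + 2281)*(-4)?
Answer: -44*√29 ≈ -236.95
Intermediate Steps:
√((-438 - 1*(-1666)) + 2281)*(-4) = √((-438 + 1666) + 2281)*(-4) = √(1228 + 2281)*(-4) = √3509*(-4) = (11*√29)*(-4) = -44*√29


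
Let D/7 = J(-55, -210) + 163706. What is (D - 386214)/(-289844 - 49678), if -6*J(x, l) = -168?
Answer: -126654/56587 ≈ -2.2382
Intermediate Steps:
J(x, l) = 28 (J(x, l) = -⅙*(-168) = 28)
D = 1146138 (D = 7*(28 + 163706) = 7*163734 = 1146138)
(D - 386214)/(-289844 - 49678) = (1146138 - 386214)/(-289844 - 49678) = 759924/(-339522) = 759924*(-1/339522) = -126654/56587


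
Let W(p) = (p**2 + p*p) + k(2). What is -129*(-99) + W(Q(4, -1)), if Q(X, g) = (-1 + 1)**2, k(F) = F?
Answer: 12773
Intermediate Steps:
Q(X, g) = 0 (Q(X, g) = 0**2 = 0)
W(p) = 2 + 2*p**2 (W(p) = (p**2 + p*p) + 2 = (p**2 + p**2) + 2 = 2*p**2 + 2 = 2 + 2*p**2)
-129*(-99) + W(Q(4, -1)) = -129*(-99) + (2 + 2*0**2) = 12771 + (2 + 2*0) = 12771 + (2 + 0) = 12771 + 2 = 12773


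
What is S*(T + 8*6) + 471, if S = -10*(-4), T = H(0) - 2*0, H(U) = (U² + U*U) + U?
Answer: 2391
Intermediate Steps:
H(U) = U + 2*U² (H(U) = (U² + U²) + U = 2*U² + U = U + 2*U²)
T = 0 (T = 0*(1 + 2*0) - 2*0 = 0*(1 + 0) + 0 = 0*1 + 0 = 0 + 0 = 0)
S = 40
S*(T + 8*6) + 471 = 40*(0 + 8*6) + 471 = 40*(0 + 48) + 471 = 40*48 + 471 = 1920 + 471 = 2391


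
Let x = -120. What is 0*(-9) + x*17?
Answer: -2040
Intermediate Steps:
0*(-9) + x*17 = 0*(-9) - 120*17 = 0 - 2040 = -2040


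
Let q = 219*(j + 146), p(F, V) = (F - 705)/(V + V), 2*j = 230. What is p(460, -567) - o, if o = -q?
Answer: 9259793/162 ≈ 57159.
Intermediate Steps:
j = 115 (j = (½)*230 = 115)
p(F, V) = (-705 + F)/(2*V) (p(F, V) = (-705 + F)/((2*V)) = (-705 + F)*(1/(2*V)) = (-705 + F)/(2*V))
q = 57159 (q = 219*(115 + 146) = 219*261 = 57159)
o = -57159 (o = -1*57159 = -57159)
p(460, -567) - o = (½)*(-705 + 460)/(-567) - 1*(-57159) = (½)*(-1/567)*(-245) + 57159 = 35/162 + 57159 = 9259793/162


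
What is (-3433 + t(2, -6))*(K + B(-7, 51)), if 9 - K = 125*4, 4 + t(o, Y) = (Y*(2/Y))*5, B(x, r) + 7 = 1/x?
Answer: 11949949/7 ≈ 1.7071e+6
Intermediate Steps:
B(x, r) = -7 + 1/x
t(o, Y) = 6 (t(o, Y) = -4 + (Y*(2/Y))*5 = -4 + 2*5 = -4 + 10 = 6)
K = -491 (K = 9 - 125*4 = 9 - 1*500 = 9 - 500 = -491)
(-3433 + t(2, -6))*(K + B(-7, 51)) = (-3433 + 6)*(-491 + (-7 + 1/(-7))) = -3427*(-491 + (-7 - ⅐)) = -3427*(-491 - 50/7) = -3427*(-3487/7) = 11949949/7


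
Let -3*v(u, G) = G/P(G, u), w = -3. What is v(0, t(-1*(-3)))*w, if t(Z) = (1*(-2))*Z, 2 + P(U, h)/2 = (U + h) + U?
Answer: 3/14 ≈ 0.21429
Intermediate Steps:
P(U, h) = -4 + 2*h + 4*U (P(U, h) = -4 + 2*((U + h) + U) = -4 + 2*(h + 2*U) = -4 + (2*h + 4*U) = -4 + 2*h + 4*U)
t(Z) = -2*Z
v(u, G) = -G/(3*(-4 + 2*u + 4*G))
v(0, t(-1*(-3)))*w = -(-(-2)*(-3))/(-12 + 6*0 + 12*(-(-2)*(-3)))*(-3) = -(-2*3)/(-12 + 0 + 12*(-2*3))*(-3) = -1*(-6)/(-12 + 0 + 12*(-6))*(-3) = -1*(-6)/(-12 + 0 - 72)*(-3) = -1*(-6)/(-84)*(-3) = -1*(-6)*(-1/84)*(-3) = -1/14*(-3) = 3/14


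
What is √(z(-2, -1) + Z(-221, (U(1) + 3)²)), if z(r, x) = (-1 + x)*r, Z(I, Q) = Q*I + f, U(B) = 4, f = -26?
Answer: I*√10851 ≈ 104.17*I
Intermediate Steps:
Z(I, Q) = -26 + I*Q (Z(I, Q) = Q*I - 26 = I*Q - 26 = -26 + I*Q)
z(r, x) = r*(-1 + x)
√(z(-2, -1) + Z(-221, (U(1) + 3)²)) = √(-2*(-1 - 1) + (-26 - 221*(4 + 3)²)) = √(-2*(-2) + (-26 - 221*7²)) = √(4 + (-26 - 221*49)) = √(4 + (-26 - 10829)) = √(4 - 10855) = √(-10851) = I*√10851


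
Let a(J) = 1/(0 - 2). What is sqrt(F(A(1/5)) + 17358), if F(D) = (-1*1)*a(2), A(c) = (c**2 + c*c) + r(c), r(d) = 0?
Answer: sqrt(69434)/2 ≈ 131.75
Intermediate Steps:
a(J) = -1/2 (a(J) = 1/(-2) = -1/2)
A(c) = 2*c**2 (A(c) = (c**2 + c*c) + 0 = (c**2 + c**2) + 0 = 2*c**2 + 0 = 2*c**2)
F(D) = 1/2 (F(D) = -1*1*(-1/2) = -1*(-1/2) = 1/2)
sqrt(F(A(1/5)) + 17358) = sqrt(1/2 + 17358) = sqrt(34717/2) = sqrt(69434)/2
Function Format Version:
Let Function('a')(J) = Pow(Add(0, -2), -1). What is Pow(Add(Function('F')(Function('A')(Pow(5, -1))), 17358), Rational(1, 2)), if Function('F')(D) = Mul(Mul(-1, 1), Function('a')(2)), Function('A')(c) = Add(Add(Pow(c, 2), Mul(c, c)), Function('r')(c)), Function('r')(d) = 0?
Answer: Mul(Rational(1, 2), Pow(69434, Rational(1, 2))) ≈ 131.75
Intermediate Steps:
Function('a')(J) = Rational(-1, 2) (Function('a')(J) = Pow(-2, -1) = Rational(-1, 2))
Function('A')(c) = Mul(2, Pow(c, 2)) (Function('A')(c) = Add(Add(Pow(c, 2), Mul(c, c)), 0) = Add(Add(Pow(c, 2), Pow(c, 2)), 0) = Add(Mul(2, Pow(c, 2)), 0) = Mul(2, Pow(c, 2)))
Function('F')(D) = Rational(1, 2) (Function('F')(D) = Mul(Mul(-1, 1), Rational(-1, 2)) = Mul(-1, Rational(-1, 2)) = Rational(1, 2))
Pow(Add(Function('F')(Function('A')(Pow(5, -1))), 17358), Rational(1, 2)) = Pow(Add(Rational(1, 2), 17358), Rational(1, 2)) = Pow(Rational(34717, 2), Rational(1, 2)) = Mul(Rational(1, 2), Pow(69434, Rational(1, 2)))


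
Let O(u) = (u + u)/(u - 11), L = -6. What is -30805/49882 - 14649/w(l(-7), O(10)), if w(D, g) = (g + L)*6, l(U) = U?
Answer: 120985973/1296932 ≈ 93.286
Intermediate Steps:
O(u) = 2*u/(-11 + u) (O(u) = (2*u)/(-11 + u) = 2*u/(-11 + u))
w(D, g) = -36 + 6*g (w(D, g) = (g - 6)*6 = (-6 + g)*6 = -36 + 6*g)
-30805/49882 - 14649/w(l(-7), O(10)) = -30805/49882 - 14649/(-36 + 6*(2*10/(-11 + 10))) = -30805*1/49882 - 14649/(-36 + 6*(2*10/(-1))) = -30805/49882 - 14649/(-36 + 6*(2*10*(-1))) = -30805/49882 - 14649/(-36 + 6*(-20)) = -30805/49882 - 14649/(-36 - 120) = -30805/49882 - 14649/(-156) = -30805/49882 - 14649*(-1/156) = -30805/49882 + 4883/52 = 120985973/1296932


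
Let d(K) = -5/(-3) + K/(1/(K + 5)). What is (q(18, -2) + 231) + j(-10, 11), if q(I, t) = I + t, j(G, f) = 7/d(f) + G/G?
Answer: 132205/533 ≈ 248.04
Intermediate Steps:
d(K) = 5/3 + K*(5 + K) (d(K) = -5*(-1/3) + K/(1/(5 + K)) = 5/3 + K*(5 + K))
j(G, f) = 1 + 7/(5/3 + f**2 + 5*f) (j(G, f) = 7/(5/3 + f**2 + 5*f) + G/G = 7/(5/3 + f**2 + 5*f) + 1 = 1 + 7/(5/3 + f**2 + 5*f))
(q(18, -2) + 231) + j(-10, 11) = ((18 - 2) + 231) + (26 + 3*11**2 + 15*11)/(5 + 3*11**2 + 15*11) = (16 + 231) + (26 + 3*121 + 165)/(5 + 3*121 + 165) = 247 + (26 + 363 + 165)/(5 + 363 + 165) = 247 + 554/533 = 132205/533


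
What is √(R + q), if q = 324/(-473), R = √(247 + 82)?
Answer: √(-153252 + 223729*√329)/473 ≈ 4.1777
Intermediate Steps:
R = √329 ≈ 18.138
q = -324/473 (q = 324*(-1/473) = -324/473 ≈ -0.68499)
√(R + q) = √(√329 - 324/473) = √(-324/473 + √329)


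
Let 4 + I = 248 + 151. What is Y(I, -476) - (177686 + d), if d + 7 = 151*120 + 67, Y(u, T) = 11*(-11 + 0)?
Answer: -195987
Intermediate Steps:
I = 395 (I = -4 + (248 + 151) = -4 + 399 = 395)
Y(u, T) = -121 (Y(u, T) = 11*(-11) = -121)
d = 18180 (d = -7 + (151*120 + 67) = -7 + (18120 + 67) = -7 + 18187 = 18180)
Y(I, -476) - (177686 + d) = -121 - (177686 + 18180) = -121 - 1*195866 = -121 - 195866 = -195987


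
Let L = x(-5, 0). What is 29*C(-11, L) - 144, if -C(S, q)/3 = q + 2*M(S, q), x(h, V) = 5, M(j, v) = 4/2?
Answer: -927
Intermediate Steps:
M(j, v) = 2 (M(j, v) = 4*(1/2) = 2)
L = 5
C(S, q) = -12 - 3*q (C(S, q) = -3*(q + 2*2) = -3*(q + 4) = -3*(4 + q) = -12 - 3*q)
29*C(-11, L) - 144 = 29*(-12 - 3*5) - 144 = 29*(-12 - 15) - 144 = 29*(-27) - 144 = -783 - 144 = -927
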